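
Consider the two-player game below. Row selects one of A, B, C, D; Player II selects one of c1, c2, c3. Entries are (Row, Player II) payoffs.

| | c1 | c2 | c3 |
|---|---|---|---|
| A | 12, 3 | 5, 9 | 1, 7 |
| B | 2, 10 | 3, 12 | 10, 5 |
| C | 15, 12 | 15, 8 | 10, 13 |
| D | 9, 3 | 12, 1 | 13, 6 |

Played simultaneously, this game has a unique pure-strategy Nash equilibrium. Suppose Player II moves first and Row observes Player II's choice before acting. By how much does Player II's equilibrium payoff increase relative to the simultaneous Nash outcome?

6

Solve by backward induction (Player II leads).
- c1 → Row plays C (best of 12, 2, 15, 9); Player II gets 12.
- c2 → Row plays C (best of 5, 3, 15, 12); Player II gets 8.
- c3 → Row plays D (best of 1, 10, 10, 13); Player II gets 6.
Player II's induced payoffs are 12, 8, 6, so Player II commits to c1. Subgame-perfect outcome: (C, c1) with payoffs (15, 12).
Now find the simultaneous Nash equilibrium.
Row's best replies: c1→C; c2→C; c3→D.
Player II's best replies: A→c2; B→c2; C→c3; D→c3.
The unique mutual best reply is (D, c3), giving (13, 6).
Player II's commitment gain: 12 − 6 = 6.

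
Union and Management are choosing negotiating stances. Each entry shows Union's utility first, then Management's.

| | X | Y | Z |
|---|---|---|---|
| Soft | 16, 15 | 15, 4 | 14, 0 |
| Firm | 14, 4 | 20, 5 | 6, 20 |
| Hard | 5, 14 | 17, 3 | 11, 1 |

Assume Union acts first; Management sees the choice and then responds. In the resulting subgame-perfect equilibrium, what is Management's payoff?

15

Management best-responds to each possible Union move:
- Soft: Management compares 15, 4, 0 and picks X; Union would get 16.
- Firm: Management compares 4, 5, 20 and picks Z; Union would get 6.
- Hard: Management compares 14, 3, 1 and picks X; Union would get 5.
Union's induced payoffs are 16, 6, 5, so Union commits to Soft. Subgame-perfect outcome: (Soft, X) with payoffs (16, 15).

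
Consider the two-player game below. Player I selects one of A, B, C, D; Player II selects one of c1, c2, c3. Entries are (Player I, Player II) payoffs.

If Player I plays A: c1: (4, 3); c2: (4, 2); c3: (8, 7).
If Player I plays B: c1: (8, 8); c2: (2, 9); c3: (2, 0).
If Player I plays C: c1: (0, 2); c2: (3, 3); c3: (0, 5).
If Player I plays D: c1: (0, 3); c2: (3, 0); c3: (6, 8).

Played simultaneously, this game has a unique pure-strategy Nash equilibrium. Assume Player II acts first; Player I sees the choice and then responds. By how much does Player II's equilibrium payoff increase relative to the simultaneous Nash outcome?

Player I best-responds to each possible Player II move:
- c1 → Player I plays B (best of 4, 8, 0, 0); Player II gets 8.
- c2 → Player I plays A (best of 4, 2, 3, 3); Player II gets 2.
- c3 → Player I plays A (best of 8, 2, 0, 6); Player II gets 7.
Among 8, 2, 7, the best is 8 at c1. Subgame-perfect outcome: (B, c1) with payoffs (8, 8).
For the simultaneous game, intersect best replies.
Player I's best replies: c1→B; c2→A; c3→A.
Player II's best replies: A→c3; B→c2; C→c3; D→c3.
Only (A, c3) has each player best-responding; Nash payoffs (8, 7).
Player II's commitment gain: 8 − 7 = 1.

1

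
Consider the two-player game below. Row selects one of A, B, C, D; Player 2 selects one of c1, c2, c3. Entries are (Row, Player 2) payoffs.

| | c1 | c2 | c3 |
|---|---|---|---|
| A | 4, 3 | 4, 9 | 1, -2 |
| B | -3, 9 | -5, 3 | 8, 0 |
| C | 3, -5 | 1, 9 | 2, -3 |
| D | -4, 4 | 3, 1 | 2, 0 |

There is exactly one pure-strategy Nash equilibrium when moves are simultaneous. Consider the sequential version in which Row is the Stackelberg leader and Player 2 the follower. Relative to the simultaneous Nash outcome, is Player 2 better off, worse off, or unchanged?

unchanged

Backward induction with Row moving first.
- A → Player 2 plays c2 (best of 3, 9, -2); Row gets 4.
- B → Player 2 plays c1 (best of 9, 3, 0); Row gets -3.
- C → Player 2 plays c2 (best of -5, 9, -3); Row gets 1.
- D → Player 2 plays c1 (best of 4, 1, 0); Row gets -4.
Row's induced payoffs are 4, -3, 1, -4, so Row commits to A. Subgame-perfect outcome: (A, c2) with payoffs (4, 9).
Under simultaneous play:
Row's best replies: c1→A; c2→A; c3→B.
Player 2's best replies: A→c2; B→c1; C→c2; D→c1.
The unique mutual best reply is (A, c2), giving (4, 9).
Player 2 earns 9 sequentially versus 9 at the Nash outcome: unchanged.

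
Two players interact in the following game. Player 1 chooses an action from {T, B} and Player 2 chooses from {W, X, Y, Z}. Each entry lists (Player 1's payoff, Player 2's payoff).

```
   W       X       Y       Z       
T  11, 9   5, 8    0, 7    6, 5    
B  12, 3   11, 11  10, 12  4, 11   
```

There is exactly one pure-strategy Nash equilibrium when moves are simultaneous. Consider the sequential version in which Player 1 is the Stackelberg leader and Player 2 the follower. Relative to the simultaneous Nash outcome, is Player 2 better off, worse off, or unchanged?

worse off

Backward induction with Player 1 moving first.
- T: Player 2 compares 9, 8, 7, 5 and picks W; Player 1 would get 11.
- B: Player 2 compares 3, 11, 12, 11 and picks Y; Player 1 would get 10.
Player 1's induced payoffs are 11, 10, so Player 1 commits to T. Subgame-perfect outcome: (T, W) with payoffs (11, 9).
Now find the simultaneous Nash equilibrium.
Player 1's best replies: W→B; X→B; Y→B; Z→T.
Player 2's best replies: T→W; B→Y.
Only (B, Y) has each player best-responding; Nash payoffs (10, 12).
Player 2 earns 9 sequentially versus 12 at the Nash outcome: worse off.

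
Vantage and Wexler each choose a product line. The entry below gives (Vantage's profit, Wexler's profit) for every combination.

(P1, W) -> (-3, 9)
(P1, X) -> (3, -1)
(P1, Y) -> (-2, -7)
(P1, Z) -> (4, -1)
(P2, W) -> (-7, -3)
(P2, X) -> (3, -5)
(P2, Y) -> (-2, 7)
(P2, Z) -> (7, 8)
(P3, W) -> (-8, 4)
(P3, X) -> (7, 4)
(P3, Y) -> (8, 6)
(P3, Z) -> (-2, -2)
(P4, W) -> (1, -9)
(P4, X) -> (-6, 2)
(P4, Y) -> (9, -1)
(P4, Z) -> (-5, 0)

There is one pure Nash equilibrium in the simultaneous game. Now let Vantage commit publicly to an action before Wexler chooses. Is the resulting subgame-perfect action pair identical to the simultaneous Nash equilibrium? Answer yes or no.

no

Backward induction with Vantage moving first.
- P1: BR = W, leader payoff -3.
- P2: BR = Z, leader payoff 7.
- P3: BR = Y, leader payoff 8.
- P4: BR = X, leader payoff -6.
Vantage's induced payoffs are -3, 7, 8, -6, so Vantage commits to P3. Subgame-perfect outcome: (P3, Y) with payoffs (8, 6).
Now find the simultaneous Nash equilibrium.
Vantage's best replies: W→P4; X→P3; Y→P4; Z→P2.
Wexler's best replies: P1→W; P2→Z; P3→Y; P4→X.
The unique mutual best reply is (P2, Z), giving (7, 8).
Sequential outcome (P3, Y) differs from the Nash profile (P2, Z).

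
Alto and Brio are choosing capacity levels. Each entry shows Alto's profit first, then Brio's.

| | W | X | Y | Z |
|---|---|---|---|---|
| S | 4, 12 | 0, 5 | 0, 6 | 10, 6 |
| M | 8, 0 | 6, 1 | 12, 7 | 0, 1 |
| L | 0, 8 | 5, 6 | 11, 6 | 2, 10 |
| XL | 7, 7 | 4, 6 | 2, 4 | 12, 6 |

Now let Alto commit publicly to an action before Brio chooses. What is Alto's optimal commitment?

M

Brio best-responds to each possible Alto move:
- S → Brio plays W (best of 12, 5, 6, 6); Alto gets 4.
- M → Brio plays Y (best of 0, 1, 7, 1); Alto gets 12.
- L → Brio plays Z (best of 8, 6, 6, 10); Alto gets 2.
- XL → Brio plays W (best of 7, 6, 4, 6); Alto gets 7.
Maximizing over 4, 12, 2, 7, Alto chooses M. Subgame-perfect outcome: (M, Y) with payoffs (12, 7).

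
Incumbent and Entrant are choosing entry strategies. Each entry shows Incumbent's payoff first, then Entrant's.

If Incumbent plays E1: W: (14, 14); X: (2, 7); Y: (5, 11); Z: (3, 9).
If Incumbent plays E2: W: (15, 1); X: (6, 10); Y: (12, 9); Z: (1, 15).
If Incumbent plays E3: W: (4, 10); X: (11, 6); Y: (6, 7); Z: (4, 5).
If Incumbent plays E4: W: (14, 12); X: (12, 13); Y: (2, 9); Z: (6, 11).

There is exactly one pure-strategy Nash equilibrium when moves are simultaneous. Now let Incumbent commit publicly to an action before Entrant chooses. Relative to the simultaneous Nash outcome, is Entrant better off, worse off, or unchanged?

Backward induction with Incumbent moving first.
- E1 → Entrant plays W (best of 14, 7, 11, 9); Incumbent gets 14.
- E2 → Entrant plays Z (best of 1, 10, 9, 15); Incumbent gets 1.
- E3 → Entrant plays W (best of 10, 6, 7, 5); Incumbent gets 4.
- E4 → Entrant plays X (best of 12, 13, 9, 11); Incumbent gets 12.
Incumbent's induced payoffs are 14, 1, 4, 12, so Incumbent commits to E1. Subgame-perfect outcome: (E1, W) with payoffs (14, 14).
Under simultaneous play:
Incumbent's best replies: W→E2; X→E4; Y→E2; Z→E4.
Entrant's best replies: E1→W; E2→Z; E3→W; E4→X.
The unique mutual best reply is (E4, X), giving (12, 13).
Entrant earns 14 sequentially versus 13 at the Nash outcome: better off.

better off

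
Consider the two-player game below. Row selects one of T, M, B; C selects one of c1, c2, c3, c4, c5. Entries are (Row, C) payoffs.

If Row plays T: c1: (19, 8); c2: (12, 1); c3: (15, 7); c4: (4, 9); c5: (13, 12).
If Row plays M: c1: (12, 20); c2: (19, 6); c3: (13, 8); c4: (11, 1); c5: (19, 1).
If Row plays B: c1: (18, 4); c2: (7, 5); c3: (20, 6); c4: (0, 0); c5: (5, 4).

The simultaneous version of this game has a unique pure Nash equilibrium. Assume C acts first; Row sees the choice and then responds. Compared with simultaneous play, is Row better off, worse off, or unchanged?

worse off

Work backward from Row's decision.
- c1 → Row plays T (best of 19, 12, 18); C gets 8.
- c2 → Row plays M (best of 12, 19, 7); C gets 6.
- c3 → Row plays B (best of 15, 13, 20); C gets 6.
- c4 → Row plays M (best of 4, 11, 0); C gets 1.
- c5 → Row plays M (best of 13, 19, 5); C gets 1.
Among 8, 6, 6, 1, 1, the best is 8 at c1. Subgame-perfect outcome: (T, c1) with payoffs (19, 8).
Now find the simultaneous Nash equilibrium.
Row's best replies: c1→T; c2→M; c3→B; c4→M; c5→M.
C's best replies: T→c5; M→c1; B→c3.
The unique mutual best reply is (B, c3), giving (20, 6).
Row earns 19 sequentially versus 20 at the Nash outcome: worse off.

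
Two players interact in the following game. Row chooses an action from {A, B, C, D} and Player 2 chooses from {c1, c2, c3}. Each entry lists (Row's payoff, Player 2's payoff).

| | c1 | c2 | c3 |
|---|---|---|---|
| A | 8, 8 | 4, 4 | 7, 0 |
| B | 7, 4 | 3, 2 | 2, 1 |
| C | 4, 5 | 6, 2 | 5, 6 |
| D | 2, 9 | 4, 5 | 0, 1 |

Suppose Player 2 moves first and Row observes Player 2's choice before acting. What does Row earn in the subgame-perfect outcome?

Backward induction with Player 2 moving first.
- c1 → Row plays A (best of 8, 7, 4, 2); Player 2 gets 8.
- c2 → Row plays C (best of 4, 3, 6, 4); Player 2 gets 2.
- c3 → Row plays A (best of 7, 2, 5, 0); Player 2 gets 0.
Maximizing over 8, 2, 0, Player 2 chooses c1. Subgame-perfect outcome: (A, c1) with payoffs (8, 8).

8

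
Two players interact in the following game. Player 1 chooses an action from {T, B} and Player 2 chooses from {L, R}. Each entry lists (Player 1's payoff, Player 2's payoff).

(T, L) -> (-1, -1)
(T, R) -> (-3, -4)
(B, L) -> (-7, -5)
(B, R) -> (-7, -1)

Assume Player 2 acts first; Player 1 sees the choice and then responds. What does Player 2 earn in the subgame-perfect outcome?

-1

Work backward from Player 1's decision.
- L: BR = T, leader payoff -1.
- R: BR = T, leader payoff -4.
Among -1, -4, the best is -1 at L. Subgame-perfect outcome: (T, L) with payoffs (-1, -1).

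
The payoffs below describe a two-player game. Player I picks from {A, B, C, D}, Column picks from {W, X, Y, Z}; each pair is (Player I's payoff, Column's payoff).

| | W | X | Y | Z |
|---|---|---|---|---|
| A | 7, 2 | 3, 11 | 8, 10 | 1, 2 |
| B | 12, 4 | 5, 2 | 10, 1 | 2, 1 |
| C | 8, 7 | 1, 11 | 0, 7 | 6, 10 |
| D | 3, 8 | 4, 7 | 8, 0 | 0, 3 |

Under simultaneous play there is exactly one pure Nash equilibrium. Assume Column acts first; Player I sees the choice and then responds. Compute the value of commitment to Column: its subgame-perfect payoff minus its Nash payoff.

Solve by backward induction (Column leads).
- W → Player I plays B (best of 7, 12, 8, 3); Column gets 4.
- X → Player I plays B (best of 3, 5, 1, 4); Column gets 2.
- Y → Player I plays B (best of 8, 10, 0, 8); Column gets 1.
- Z → Player I plays C (best of 1, 2, 6, 0); Column gets 10.
Column's induced payoffs are 4, 2, 1, 10, so Column commits to Z. Subgame-perfect outcome: (C, Z) with payoffs (6, 10).
Under simultaneous play:
Player I's best replies: W→B; X→B; Y→B; Z→C.
Column's best replies: A→X; B→W; C→X; D→W.
The unique mutual best reply is (B, W), giving (12, 4).
Column's commitment gain: 10 − 4 = 6.

6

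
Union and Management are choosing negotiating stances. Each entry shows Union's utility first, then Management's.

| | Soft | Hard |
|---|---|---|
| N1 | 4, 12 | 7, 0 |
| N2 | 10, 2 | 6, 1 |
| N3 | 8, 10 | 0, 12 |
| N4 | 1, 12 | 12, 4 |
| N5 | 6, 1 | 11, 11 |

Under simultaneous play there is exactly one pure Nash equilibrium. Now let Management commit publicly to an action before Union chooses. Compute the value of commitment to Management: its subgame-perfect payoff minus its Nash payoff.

Solve by backward induction (Management leads).
- Soft → Union plays N2 (best of 4, 10, 8, 1, 6); Management gets 2.
- Hard → Union plays N4 (best of 7, 6, 0, 12, 11); Management gets 4.
Management's induced payoffs are 2, 4, so Management commits to Hard. Subgame-perfect outcome: (N4, Hard) with payoffs (12, 4).
Now find the simultaneous Nash equilibrium.
Union's best replies: Soft→N2; Hard→N4.
Management's best replies: N1→Soft; N2→Soft; N3→Hard; N4→Soft; N5→Hard.
Only (N2, Soft) has each player best-responding; Nash payoffs (10, 2).
Management's commitment gain: 4 − 2 = 2.

2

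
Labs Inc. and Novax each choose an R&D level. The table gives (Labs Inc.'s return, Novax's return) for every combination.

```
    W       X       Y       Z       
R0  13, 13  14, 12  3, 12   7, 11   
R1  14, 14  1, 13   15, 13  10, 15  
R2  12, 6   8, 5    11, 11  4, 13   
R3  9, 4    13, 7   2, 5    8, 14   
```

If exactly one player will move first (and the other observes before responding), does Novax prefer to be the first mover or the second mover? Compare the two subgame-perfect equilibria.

If Labs Inc. leads: Novax's best replies are R0→W, R1→Z, R2→Z, R3→Z; Labs Inc.'s induced payoffs 13, 10, 4, 8; outcome (R0, W), payoffs (13, 13).
If Novax leads: Labs Inc.'s best replies are W→R1, X→R0, Y→R1, Z→R1; Novax's induced payoffs 14, 12, 13, 15; outcome (R1, Z), payoffs (10, 15).
Novax gets 15 moving first and 13 moving second, so Novax prefers to move first.

first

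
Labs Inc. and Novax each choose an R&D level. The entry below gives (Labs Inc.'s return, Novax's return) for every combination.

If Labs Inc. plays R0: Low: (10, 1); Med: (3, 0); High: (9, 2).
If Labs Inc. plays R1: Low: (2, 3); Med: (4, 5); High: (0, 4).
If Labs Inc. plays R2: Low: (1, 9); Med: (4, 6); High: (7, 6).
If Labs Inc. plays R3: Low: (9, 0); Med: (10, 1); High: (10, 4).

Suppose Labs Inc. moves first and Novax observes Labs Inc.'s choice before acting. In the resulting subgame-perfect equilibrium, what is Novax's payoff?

4

Novax best-responds to each possible Labs Inc. move:
- R0: BR = High, leader payoff 9.
- R1: BR = Med, leader payoff 4.
- R2: BR = Low, leader payoff 1.
- R3: BR = High, leader payoff 10.
Labs Inc.'s induced payoffs are 9, 4, 1, 10, so Labs Inc. commits to R3. Subgame-perfect outcome: (R3, High) with payoffs (10, 4).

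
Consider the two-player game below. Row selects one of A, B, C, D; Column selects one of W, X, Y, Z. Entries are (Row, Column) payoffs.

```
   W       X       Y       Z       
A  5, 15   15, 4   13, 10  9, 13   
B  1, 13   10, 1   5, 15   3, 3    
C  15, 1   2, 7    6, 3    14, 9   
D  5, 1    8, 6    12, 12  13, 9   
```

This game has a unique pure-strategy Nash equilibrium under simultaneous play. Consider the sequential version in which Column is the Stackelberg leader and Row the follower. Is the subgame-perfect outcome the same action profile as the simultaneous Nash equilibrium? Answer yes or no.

Row best-responds to each possible Column move:
- W → Row plays C (best of 5, 1, 15, 5); Column gets 1.
- X → Row plays A (best of 15, 10, 2, 8); Column gets 4.
- Y → Row plays A (best of 13, 5, 6, 12); Column gets 10.
- Z → Row plays C (best of 9, 3, 14, 13); Column gets 9.
Maximizing over 1, 4, 10, 9, Column chooses Y. Subgame-perfect outcome: (A, Y) with payoffs (13, 10).
Under simultaneous play:
Row's best replies: W→C; X→A; Y→A; Z→C.
Column's best replies: A→W; B→Y; C→Z; D→Y.
Only (C, Z) has each player best-responding; Nash payoffs (14, 9).
Sequential outcome (A, Y) differs from the Nash profile (C, Z).

no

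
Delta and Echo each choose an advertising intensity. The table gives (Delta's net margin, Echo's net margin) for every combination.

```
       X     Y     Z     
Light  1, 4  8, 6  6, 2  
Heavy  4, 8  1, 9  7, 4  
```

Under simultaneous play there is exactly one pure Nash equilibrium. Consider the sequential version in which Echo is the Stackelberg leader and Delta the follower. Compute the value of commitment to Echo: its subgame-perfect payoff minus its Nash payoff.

2

Solve by backward induction (Echo leads).
- X → Delta plays Heavy (best of 1, 4); Echo gets 8.
- Y → Delta plays Light (best of 8, 1); Echo gets 6.
- Z → Delta plays Heavy (best of 6, 7); Echo gets 4.
Maximizing over 8, 6, 4, Echo chooses X. Subgame-perfect outcome: (Heavy, X) with payoffs (4, 8).
For the simultaneous game, intersect best replies.
Delta's best replies: X→Heavy; Y→Light; Z→Heavy.
Echo's best replies: Light→Y; Heavy→Y.
Only (Light, Y) has each player best-responding; Nash payoffs (8, 6).
Echo's commitment gain: 8 − 6 = 2.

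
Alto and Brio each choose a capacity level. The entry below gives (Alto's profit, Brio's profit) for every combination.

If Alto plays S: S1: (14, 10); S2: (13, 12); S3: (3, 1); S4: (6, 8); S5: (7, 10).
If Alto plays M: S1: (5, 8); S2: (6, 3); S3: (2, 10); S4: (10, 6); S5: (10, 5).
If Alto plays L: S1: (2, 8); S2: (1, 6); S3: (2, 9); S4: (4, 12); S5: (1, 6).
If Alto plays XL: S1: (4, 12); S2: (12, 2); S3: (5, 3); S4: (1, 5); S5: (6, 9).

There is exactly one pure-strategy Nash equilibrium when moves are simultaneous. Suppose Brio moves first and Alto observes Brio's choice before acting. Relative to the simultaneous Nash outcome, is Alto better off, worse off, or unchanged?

unchanged

Work backward from Alto's decision.
- S1: BR = S, leader payoff 10.
- S2: BR = S, leader payoff 12.
- S3: BR = XL, leader payoff 3.
- S4: BR = M, leader payoff 6.
- S5: BR = M, leader payoff 5.
Among 10, 12, 3, 6, 5, the best is 12 at S2. Subgame-perfect outcome: (S, S2) with payoffs (13, 12).
For the simultaneous game, intersect best replies.
Alto's best replies: S1→S; S2→S; S3→XL; S4→M; S5→M.
Brio's best replies: S→S2; M→S3; L→S4; XL→S1.
Only (S, S2) has each player best-responding; Nash payoffs (13, 12).
Alto earns 13 sequentially versus 13 at the Nash outcome: unchanged.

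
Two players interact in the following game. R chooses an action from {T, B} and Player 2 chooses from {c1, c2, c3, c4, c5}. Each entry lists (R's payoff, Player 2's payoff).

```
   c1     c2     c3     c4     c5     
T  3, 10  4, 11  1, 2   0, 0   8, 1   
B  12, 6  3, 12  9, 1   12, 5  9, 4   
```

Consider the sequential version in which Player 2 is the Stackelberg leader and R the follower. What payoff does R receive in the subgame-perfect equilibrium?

4

Solve by backward induction (Player 2 leads).
- c1: R compares 3, 12 and picks B; Player 2 would get 6.
- c2: R compares 4, 3 and picks T; Player 2 would get 11.
- c3: R compares 1, 9 and picks B; Player 2 would get 1.
- c4: R compares 0, 12 and picks B; Player 2 would get 5.
- c5: R compares 8, 9 and picks B; Player 2 would get 4.
Among 6, 11, 1, 5, 4, the best is 11 at c2. Subgame-perfect outcome: (T, c2) with payoffs (4, 11).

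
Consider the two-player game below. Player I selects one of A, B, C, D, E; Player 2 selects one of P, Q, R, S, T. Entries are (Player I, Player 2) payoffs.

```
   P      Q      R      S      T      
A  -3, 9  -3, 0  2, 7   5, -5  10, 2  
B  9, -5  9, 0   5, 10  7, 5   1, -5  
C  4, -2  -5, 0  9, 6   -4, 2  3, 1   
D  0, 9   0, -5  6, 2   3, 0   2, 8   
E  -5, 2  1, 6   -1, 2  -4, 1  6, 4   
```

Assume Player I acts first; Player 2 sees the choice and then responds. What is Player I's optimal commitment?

Solve by backward induction (Player I leads).
- A: BR = P, leader payoff -3.
- B: BR = R, leader payoff 5.
- C: BR = R, leader payoff 9.
- D: BR = P, leader payoff 0.
- E: BR = Q, leader payoff 1.
Maximizing over -3, 5, 9, 0, 1, Player I chooses C. Subgame-perfect outcome: (C, R) with payoffs (9, 6).

C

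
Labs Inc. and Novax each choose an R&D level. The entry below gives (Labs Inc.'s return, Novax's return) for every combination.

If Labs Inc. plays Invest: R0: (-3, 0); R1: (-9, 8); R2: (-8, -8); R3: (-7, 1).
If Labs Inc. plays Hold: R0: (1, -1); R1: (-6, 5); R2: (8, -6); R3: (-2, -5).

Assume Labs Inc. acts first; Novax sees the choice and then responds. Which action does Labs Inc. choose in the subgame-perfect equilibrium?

Hold

Novax best-responds to each possible Labs Inc. move:
- Invest: Novax compares 0, 8, -8, 1 and picks R1; Labs Inc. would get -9.
- Hold: Novax compares -1, 5, -6, -5 and picks R1; Labs Inc. would get -6.
Among -9, -6, the best is -6 at Hold. Subgame-perfect outcome: (Hold, R1) with payoffs (-6, 5).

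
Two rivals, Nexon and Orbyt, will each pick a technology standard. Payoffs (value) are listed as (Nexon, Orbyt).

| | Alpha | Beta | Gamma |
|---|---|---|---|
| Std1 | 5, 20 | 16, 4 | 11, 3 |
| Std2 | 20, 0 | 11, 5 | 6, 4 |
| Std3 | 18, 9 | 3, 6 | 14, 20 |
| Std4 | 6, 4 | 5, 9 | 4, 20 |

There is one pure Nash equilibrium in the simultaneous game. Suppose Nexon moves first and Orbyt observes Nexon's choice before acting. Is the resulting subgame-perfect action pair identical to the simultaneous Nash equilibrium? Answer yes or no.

Orbyt best-responds to each possible Nexon move:
- Std1 → Orbyt plays Alpha (best of 20, 4, 3); Nexon gets 5.
- Std2 → Orbyt plays Beta (best of 0, 5, 4); Nexon gets 11.
- Std3 → Orbyt plays Gamma (best of 9, 6, 20); Nexon gets 14.
- Std4 → Orbyt plays Gamma (best of 4, 9, 20); Nexon gets 4.
Nexon's induced payoffs are 5, 11, 14, 4, so Nexon commits to Std3. Subgame-perfect outcome: (Std3, Gamma) with payoffs (14, 20).
Under simultaneous play:
Nexon's best replies: Alpha→Std2; Beta→Std1; Gamma→Std3.
Orbyt's best replies: Std1→Alpha; Std2→Beta; Std3→Gamma; Std4→Gamma.
The unique mutual best reply is (Std3, Gamma), giving (14, 20).
Sequential outcome (Std3, Gamma) coincides with the Nash profile (Std3, Gamma).

yes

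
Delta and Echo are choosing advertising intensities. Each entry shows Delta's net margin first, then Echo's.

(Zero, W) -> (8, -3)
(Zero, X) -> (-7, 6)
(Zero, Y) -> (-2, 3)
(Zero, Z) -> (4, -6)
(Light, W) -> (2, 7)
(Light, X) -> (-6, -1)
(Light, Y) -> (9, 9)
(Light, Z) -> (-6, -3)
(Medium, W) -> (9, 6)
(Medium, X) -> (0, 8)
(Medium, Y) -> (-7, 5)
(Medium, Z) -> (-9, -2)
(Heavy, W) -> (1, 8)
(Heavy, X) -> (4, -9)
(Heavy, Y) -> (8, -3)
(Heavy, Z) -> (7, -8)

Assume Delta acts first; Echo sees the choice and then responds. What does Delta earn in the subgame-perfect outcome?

Backward induction with Delta moving first.
- Zero: BR = X, leader payoff -7.
- Light: BR = Y, leader payoff 9.
- Medium: BR = X, leader payoff 0.
- Heavy: BR = W, leader payoff 1.
Delta's induced payoffs are -7, 9, 0, 1, so Delta commits to Light. Subgame-perfect outcome: (Light, Y) with payoffs (9, 9).

9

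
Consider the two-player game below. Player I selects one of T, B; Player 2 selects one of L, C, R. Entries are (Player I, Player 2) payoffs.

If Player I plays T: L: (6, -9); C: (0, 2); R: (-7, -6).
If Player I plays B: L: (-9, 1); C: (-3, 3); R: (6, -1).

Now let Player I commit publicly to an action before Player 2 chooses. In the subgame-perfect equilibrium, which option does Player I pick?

T

Player 2 best-responds to each possible Player I move:
- T → Player 2 plays C (best of -9, 2, -6); Player I gets 0.
- B → Player 2 plays C (best of 1, 3, -1); Player I gets -3.
Among 0, -3, the best is 0 at T. Subgame-perfect outcome: (T, C) with payoffs (0, 2).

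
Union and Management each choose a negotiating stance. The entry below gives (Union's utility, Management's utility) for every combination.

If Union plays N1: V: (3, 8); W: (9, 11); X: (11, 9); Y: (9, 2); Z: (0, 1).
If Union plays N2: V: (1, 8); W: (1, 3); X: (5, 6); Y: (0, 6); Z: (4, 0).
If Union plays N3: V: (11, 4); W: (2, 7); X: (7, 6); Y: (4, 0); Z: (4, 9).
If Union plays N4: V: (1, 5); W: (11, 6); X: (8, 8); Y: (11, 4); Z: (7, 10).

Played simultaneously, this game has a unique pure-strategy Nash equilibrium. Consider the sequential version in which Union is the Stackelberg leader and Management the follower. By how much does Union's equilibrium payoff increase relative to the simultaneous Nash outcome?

Work backward from Management's decision.
- N1 → Management plays W (best of 8, 11, 9, 2, 1); Union gets 9.
- N2 → Management plays V (best of 8, 3, 6, 6, 0); Union gets 1.
- N3 → Management plays Z (best of 4, 7, 6, 0, 9); Union gets 4.
- N4 → Management plays Z (best of 5, 6, 8, 4, 10); Union gets 7.
Union's induced payoffs are 9, 1, 4, 7, so Union commits to N1. Subgame-perfect outcome: (N1, W) with payoffs (9, 11).
Now find the simultaneous Nash equilibrium.
Union's best replies: V→N3; W→N4; X→N1; Y→N4; Z→N4.
Management's best replies: N1→W; N2→V; N3→Z; N4→Z.
The unique mutual best reply is (N4, Z), giving (7, 10).
Union's commitment gain: 9 − 7 = 2.

2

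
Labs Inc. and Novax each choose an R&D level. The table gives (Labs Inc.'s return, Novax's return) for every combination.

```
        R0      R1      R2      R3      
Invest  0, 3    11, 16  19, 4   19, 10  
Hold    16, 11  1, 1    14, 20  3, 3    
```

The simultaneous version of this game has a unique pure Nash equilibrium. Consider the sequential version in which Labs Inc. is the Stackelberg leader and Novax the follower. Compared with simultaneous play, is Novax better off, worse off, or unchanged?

better off

Solve by backward induction (Labs Inc. leads).
- Invest: BR = R1, leader payoff 11.
- Hold: BR = R2, leader payoff 14.
Among 11, 14, the best is 14 at Hold. Subgame-perfect outcome: (Hold, R2) with payoffs (14, 20).
Now find the simultaneous Nash equilibrium.
Labs Inc.'s best replies: R0→Hold; R1→Invest; R2→Invest; R3→Invest.
Novax's best replies: Invest→R1; Hold→R2.
Only (Invest, R1) has each player best-responding; Nash payoffs (11, 16).
Novax earns 20 sequentially versus 16 at the Nash outcome: better off.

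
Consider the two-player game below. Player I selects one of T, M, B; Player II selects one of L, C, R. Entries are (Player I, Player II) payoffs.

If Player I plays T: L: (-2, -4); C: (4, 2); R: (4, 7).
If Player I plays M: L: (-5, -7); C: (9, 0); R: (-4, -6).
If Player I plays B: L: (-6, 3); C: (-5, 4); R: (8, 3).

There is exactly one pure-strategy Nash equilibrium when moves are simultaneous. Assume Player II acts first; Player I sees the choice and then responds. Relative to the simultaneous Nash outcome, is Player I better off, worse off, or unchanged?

Work backward from Player I's decision.
- L: Player I compares -2, -5, -6 and picks T; Player II would get -4.
- C: Player I compares 4, 9, -5 and picks M; Player II would get 0.
- R: Player I compares 4, -4, 8 and picks B; Player II would get 3.
Maximizing over -4, 0, 3, Player II chooses R. Subgame-perfect outcome: (B, R) with payoffs (8, 3).
For the simultaneous game, intersect best replies.
Player I's best replies: L→T; C→M; R→B.
Player II's best replies: T→R; M→C; B→C.
The unique mutual best reply is (M, C), giving (9, 0).
Player I earns 8 sequentially versus 9 at the Nash outcome: worse off.

worse off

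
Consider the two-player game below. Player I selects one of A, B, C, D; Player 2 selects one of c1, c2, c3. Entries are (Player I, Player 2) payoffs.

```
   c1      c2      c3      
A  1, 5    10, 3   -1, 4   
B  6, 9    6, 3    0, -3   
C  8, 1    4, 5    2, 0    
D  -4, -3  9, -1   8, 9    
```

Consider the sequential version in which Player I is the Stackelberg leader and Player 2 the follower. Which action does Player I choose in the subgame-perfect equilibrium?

Player 2 best-responds to each possible Player I move:
- A → Player 2 plays c1 (best of 5, 3, 4); Player I gets 1.
- B → Player 2 plays c1 (best of 9, 3, -3); Player I gets 6.
- C → Player 2 plays c2 (best of 1, 5, 0); Player I gets 4.
- D → Player 2 plays c3 (best of -3, -1, 9); Player I gets 8.
Maximizing over 1, 6, 4, 8, Player I chooses D. Subgame-perfect outcome: (D, c3) with payoffs (8, 9).

D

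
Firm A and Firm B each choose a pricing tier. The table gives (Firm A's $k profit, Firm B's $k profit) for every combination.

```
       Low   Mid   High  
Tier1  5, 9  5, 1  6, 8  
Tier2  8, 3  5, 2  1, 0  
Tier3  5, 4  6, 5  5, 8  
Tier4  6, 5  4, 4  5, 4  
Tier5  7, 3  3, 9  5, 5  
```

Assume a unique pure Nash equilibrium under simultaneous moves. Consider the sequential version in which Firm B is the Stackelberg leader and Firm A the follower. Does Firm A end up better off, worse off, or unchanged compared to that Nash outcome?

Work backward from Firm A's decision.
- Low: Firm A compares 5, 8, 5, 6, 7 and picks Tier2; Firm B would get 3.
- Mid: Firm A compares 5, 5, 6, 4, 3 and picks Tier3; Firm B would get 5.
- High: Firm A compares 6, 1, 5, 5, 5 and picks Tier1; Firm B would get 8.
Among 3, 5, 8, the best is 8 at High. Subgame-perfect outcome: (Tier1, High) with payoffs (6, 8).
Now find the simultaneous Nash equilibrium.
Firm A's best replies: Low→Tier2; Mid→Tier3; High→Tier1.
Firm B's best replies: Tier1→Low; Tier2→Low; Tier3→High; Tier4→Low; Tier5→Mid.
Only (Tier2, Low) has each player best-responding; Nash payoffs (8, 3).
Firm A earns 6 sequentially versus 8 at the Nash outcome: worse off.

worse off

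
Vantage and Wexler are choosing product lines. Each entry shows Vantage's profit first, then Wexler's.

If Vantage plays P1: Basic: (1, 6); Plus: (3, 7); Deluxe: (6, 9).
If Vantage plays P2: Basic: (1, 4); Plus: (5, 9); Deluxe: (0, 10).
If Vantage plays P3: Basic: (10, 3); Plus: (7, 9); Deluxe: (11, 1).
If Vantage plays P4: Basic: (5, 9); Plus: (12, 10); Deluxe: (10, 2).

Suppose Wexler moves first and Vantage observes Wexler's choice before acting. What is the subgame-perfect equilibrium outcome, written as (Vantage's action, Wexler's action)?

(P4, Plus)

Solve by backward induction (Wexler leads).
- Basic: BR = P3, leader payoff 3.
- Plus: BR = P4, leader payoff 10.
- Deluxe: BR = P3, leader payoff 1.
Wexler's induced payoffs are 3, 10, 1, so Wexler commits to Plus. Subgame-perfect outcome: (P4, Plus) with payoffs (12, 10).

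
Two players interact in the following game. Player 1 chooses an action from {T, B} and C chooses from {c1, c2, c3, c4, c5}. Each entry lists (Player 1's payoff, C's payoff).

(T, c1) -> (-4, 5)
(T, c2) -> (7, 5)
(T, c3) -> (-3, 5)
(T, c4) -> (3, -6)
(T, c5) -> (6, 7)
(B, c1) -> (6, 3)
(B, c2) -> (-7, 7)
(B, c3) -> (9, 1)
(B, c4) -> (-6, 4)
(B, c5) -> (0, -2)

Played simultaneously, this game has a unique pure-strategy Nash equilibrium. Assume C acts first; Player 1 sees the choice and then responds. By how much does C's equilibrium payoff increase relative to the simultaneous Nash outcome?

Player 1 best-responds to each possible C move:
- c1 → Player 1 plays B (best of -4, 6); C gets 3.
- c2 → Player 1 plays T (best of 7, -7); C gets 5.
- c3 → Player 1 plays B (best of -3, 9); C gets 1.
- c4 → Player 1 plays T (best of 3, -6); C gets -6.
- c5 → Player 1 plays T (best of 6, 0); C gets 7.
Maximizing over 3, 5, 1, -6, 7, C chooses c5. Subgame-perfect outcome: (T, c5) with payoffs (6, 7).
Under simultaneous play:
Player 1's best replies: c1→B; c2→T; c3→B; c4→T; c5→T.
C's best replies: T→c5; B→c2.
The unique mutual best reply is (T, c5), giving (6, 7).
C's commitment gain: 7 − 7 = 0.

0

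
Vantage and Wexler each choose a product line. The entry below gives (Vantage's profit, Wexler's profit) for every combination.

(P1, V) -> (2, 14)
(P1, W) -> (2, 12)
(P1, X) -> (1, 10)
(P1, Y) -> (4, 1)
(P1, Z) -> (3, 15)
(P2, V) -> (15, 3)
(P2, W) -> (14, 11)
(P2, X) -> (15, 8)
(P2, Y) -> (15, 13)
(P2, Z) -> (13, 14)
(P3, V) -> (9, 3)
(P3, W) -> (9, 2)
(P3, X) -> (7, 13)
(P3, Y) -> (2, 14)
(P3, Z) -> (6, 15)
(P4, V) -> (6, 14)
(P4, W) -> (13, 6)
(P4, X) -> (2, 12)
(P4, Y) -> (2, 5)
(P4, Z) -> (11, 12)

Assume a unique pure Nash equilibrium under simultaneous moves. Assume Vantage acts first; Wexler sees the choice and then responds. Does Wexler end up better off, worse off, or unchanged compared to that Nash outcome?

Backward induction with Vantage moving first.
- P1 → Wexler plays Z (best of 14, 12, 10, 1, 15); Vantage gets 3.
- P2 → Wexler plays Z (best of 3, 11, 8, 13, 14); Vantage gets 13.
- P3 → Wexler plays Z (best of 3, 2, 13, 14, 15); Vantage gets 6.
- P4 → Wexler plays V (best of 14, 6, 12, 5, 12); Vantage gets 6.
Vantage's induced payoffs are 3, 13, 6, 6, so Vantage commits to P2. Subgame-perfect outcome: (P2, Z) with payoffs (13, 14).
For the simultaneous game, intersect best replies.
Vantage's best replies: V→P2; W→P2; X→P2; Y→P2; Z→P2.
Wexler's best replies: P1→Z; P2→Z; P3→Z; P4→V.
Only (P2, Z) has each player best-responding; Nash payoffs (13, 14).
Wexler earns 14 sequentially versus 14 at the Nash outcome: unchanged.

unchanged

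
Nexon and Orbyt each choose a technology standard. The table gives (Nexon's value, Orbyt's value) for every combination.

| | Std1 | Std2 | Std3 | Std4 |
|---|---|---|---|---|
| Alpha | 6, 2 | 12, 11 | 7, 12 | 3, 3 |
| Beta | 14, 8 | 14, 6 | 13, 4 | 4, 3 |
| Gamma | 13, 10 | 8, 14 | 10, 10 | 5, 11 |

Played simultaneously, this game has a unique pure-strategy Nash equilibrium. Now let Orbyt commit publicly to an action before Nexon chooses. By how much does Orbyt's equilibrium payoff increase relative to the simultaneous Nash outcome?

3

Backward induction with Orbyt moving first.
- Std1: BR = Beta, leader payoff 8.
- Std2: BR = Beta, leader payoff 6.
- Std3: BR = Beta, leader payoff 4.
- Std4: BR = Gamma, leader payoff 11.
Among 8, 6, 4, 11, the best is 11 at Std4. Subgame-perfect outcome: (Gamma, Std4) with payoffs (5, 11).
Under simultaneous play:
Nexon's best replies: Std1→Beta; Std2→Beta; Std3→Beta; Std4→Gamma.
Orbyt's best replies: Alpha→Std3; Beta→Std1; Gamma→Std2.
The unique mutual best reply is (Beta, Std1), giving (14, 8).
Orbyt's commitment gain: 11 − 8 = 3.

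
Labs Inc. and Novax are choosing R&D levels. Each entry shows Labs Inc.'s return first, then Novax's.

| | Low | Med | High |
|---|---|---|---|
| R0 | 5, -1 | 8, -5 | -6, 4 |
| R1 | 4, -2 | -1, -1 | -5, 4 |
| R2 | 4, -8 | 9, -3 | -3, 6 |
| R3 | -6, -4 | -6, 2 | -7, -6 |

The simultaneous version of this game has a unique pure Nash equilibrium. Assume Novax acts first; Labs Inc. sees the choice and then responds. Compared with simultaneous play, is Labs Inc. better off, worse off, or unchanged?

unchanged

Work backward from Labs Inc.'s decision.
- Low: Labs Inc. compares 5, 4, 4, -6 and picks R0; Novax would get -1.
- Med: Labs Inc. compares 8, -1, 9, -6 and picks R2; Novax would get -3.
- High: Labs Inc. compares -6, -5, -3, -7 and picks R2; Novax would get 6.
Novax's induced payoffs are -1, -3, 6, so Novax commits to High. Subgame-perfect outcome: (R2, High) with payoffs (-3, 6).
Under simultaneous play:
Labs Inc.'s best replies: Low→R0; Med→R2; High→R2.
Novax's best replies: R0→High; R1→High; R2→High; R3→Med.
Only (R2, High) has each player best-responding; Nash payoffs (-3, 6).
Labs Inc. earns -3 sequentially versus -3 at the Nash outcome: unchanged.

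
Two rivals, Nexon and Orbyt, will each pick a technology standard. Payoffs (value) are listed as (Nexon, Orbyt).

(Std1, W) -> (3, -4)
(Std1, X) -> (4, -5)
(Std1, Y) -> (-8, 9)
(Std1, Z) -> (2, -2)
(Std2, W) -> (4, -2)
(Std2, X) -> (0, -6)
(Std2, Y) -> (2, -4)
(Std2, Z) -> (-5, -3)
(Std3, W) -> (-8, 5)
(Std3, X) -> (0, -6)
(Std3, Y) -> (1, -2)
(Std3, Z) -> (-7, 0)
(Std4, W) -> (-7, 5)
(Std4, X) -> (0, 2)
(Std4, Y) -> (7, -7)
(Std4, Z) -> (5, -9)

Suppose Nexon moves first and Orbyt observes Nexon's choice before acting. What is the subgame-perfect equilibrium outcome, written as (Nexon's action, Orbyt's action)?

(Std2, W)

Backward induction with Nexon moving first.
- Std1 → Orbyt plays Y (best of -4, -5, 9, -2); Nexon gets -8.
- Std2 → Orbyt plays W (best of -2, -6, -4, -3); Nexon gets 4.
- Std3 → Orbyt plays W (best of 5, -6, -2, 0); Nexon gets -8.
- Std4 → Orbyt plays W (best of 5, 2, -7, -9); Nexon gets -7.
Among -8, 4, -8, -7, the best is 4 at Std2. Subgame-perfect outcome: (Std2, W) with payoffs (4, -2).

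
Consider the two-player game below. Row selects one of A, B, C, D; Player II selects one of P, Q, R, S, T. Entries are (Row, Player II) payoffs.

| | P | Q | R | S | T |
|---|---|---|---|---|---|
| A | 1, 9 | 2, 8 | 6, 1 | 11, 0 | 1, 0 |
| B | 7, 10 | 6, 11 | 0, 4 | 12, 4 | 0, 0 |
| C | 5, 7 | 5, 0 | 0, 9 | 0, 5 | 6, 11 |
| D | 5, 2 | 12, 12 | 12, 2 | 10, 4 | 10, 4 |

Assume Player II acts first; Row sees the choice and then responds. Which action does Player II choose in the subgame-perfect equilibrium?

Solve by backward induction (Player II leads).
- P → Row plays B (best of 1, 7, 5, 5); Player II gets 10.
- Q → Row plays D (best of 2, 6, 5, 12); Player II gets 12.
- R → Row plays D (best of 6, 0, 0, 12); Player II gets 2.
- S → Row plays B (best of 11, 12, 0, 10); Player II gets 4.
- T → Row plays D (best of 1, 0, 6, 10); Player II gets 4.
Player II's induced payoffs are 10, 12, 2, 4, 4, so Player II commits to Q. Subgame-perfect outcome: (D, Q) with payoffs (12, 12).

Q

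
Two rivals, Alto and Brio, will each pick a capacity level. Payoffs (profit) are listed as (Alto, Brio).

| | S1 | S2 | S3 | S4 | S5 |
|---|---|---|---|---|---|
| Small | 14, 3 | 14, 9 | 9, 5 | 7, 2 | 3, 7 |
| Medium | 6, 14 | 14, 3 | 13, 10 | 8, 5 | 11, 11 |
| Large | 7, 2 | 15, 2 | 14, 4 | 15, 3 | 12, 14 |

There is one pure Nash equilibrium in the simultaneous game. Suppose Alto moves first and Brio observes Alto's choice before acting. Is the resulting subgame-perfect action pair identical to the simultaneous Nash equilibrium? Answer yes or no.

no

Backward induction with Alto moving first.
- Small → Brio plays S2 (best of 3, 9, 5, 2, 7); Alto gets 14.
- Medium → Brio plays S1 (best of 14, 3, 10, 5, 11); Alto gets 6.
- Large → Brio plays S5 (best of 2, 2, 4, 3, 14); Alto gets 12.
Alto's induced payoffs are 14, 6, 12, so Alto commits to Small. Subgame-perfect outcome: (Small, S2) with payoffs (14, 9).
For the simultaneous game, intersect best replies.
Alto's best replies: S1→Small; S2→Large; S3→Large; S4→Large; S5→Large.
Brio's best replies: Small→S2; Medium→S1; Large→S5.
Only (Large, S5) has each player best-responding; Nash payoffs (12, 14).
Sequential outcome (Small, S2) differs from the Nash profile (Large, S5).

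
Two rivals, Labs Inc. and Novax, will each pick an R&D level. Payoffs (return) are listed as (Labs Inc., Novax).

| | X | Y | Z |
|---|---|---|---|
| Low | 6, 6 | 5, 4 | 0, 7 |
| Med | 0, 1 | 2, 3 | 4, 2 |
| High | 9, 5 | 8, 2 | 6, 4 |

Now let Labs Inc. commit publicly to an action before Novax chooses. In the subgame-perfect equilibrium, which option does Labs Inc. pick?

High

Backward induction with Labs Inc. moving first.
- Low: BR = Z, leader payoff 0.
- Med: BR = Y, leader payoff 2.
- High: BR = X, leader payoff 9.
Maximizing over 0, 2, 9, Labs Inc. chooses High. Subgame-perfect outcome: (High, X) with payoffs (9, 5).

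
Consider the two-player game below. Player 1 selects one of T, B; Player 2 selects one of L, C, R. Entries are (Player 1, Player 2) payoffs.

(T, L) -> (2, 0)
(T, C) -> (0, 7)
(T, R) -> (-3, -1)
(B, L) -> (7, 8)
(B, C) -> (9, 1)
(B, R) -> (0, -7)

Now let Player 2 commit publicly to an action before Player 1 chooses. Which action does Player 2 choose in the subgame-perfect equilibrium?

L

Player 1 best-responds to each possible Player 2 move:
- L: BR = B, leader payoff 8.
- C: BR = B, leader payoff 1.
- R: BR = B, leader payoff -7.
Among 8, 1, -7, the best is 8 at L. Subgame-perfect outcome: (B, L) with payoffs (7, 8).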